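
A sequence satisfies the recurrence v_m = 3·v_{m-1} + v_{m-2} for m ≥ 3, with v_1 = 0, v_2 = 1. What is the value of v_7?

360

Compute successive terms:
v_3 = 3; v_4 = 10; v_5 = 33; v_6 = 109; v_7 = 360.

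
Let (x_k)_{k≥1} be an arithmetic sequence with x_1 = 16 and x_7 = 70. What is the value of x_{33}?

304

Common difference d = (70 - 16) / (7 - 1) = 9.
x_k = 16 + (k - 1)·9.
x_{33} = 16 + 32·9 = 304.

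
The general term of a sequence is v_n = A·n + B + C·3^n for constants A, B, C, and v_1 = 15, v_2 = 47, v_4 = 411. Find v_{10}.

Plug in n = 1, 2, 4: A + B + 3C = 15; 2A + B + 9C = 47; 4A + B + 81C = 411.
Subtracting the first from the second: A + 6C = 32.
Subtracting the second from the third: 2A + 72C = 364.
Solving: C = 5, A = 2, then B = -2.
So v_n = 2·n + (-2) + 5·3^n; at n=10 this is 295263.

295263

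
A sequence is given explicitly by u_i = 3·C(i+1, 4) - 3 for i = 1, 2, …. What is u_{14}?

C(15, 4) = 1365, so u_{14} = 4092.

4092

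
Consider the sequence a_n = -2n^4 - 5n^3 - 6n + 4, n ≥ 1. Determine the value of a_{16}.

-151644

a_{16} = -2·16^4 - 5·16^3 - 6·16 + 4 = -151644.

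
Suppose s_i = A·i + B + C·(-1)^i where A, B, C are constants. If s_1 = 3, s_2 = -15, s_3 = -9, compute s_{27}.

The three given values yield: A + B - C = 3; 2A + B + C = -15; 3A + B - C = -9.
Subtracting the first from the second: A + 2C = -18.
Subtracting the second from the third: A - 2C = 6.
Solving: C = -6, A = -6, then B = 3.
So s_i = -6·i + 3 + (-6)·(-1)^i; at i=27 this is -153.

-153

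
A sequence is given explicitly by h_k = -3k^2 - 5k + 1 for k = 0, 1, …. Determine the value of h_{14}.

h_{14} = -3·14^2 - 5·14 + 1 = -657.

-657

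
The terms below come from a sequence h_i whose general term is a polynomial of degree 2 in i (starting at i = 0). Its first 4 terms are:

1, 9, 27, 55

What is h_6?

199

1st diffs: 8, 18, 28.
2nd diffs: 10, 10 (constant).
Newton forward-difference form: h_i = 1 + 8·C(i,1) + 10·C(i,2).
At i = 6: i = 6, so h_6 = 1 + 48 + 150 = 199.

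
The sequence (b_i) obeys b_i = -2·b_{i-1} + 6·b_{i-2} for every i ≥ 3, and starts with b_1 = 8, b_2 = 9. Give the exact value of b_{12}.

Iterate the recurrence:
b_3 = 30, b_4 = -6, b_5 = 192, b_6 = -420, b_7 = 1992, b_8 = -6504, b_9 = 24960, b_{10} = -88944, b_{11} = 327648, b_{12} = -1188960.

-1188960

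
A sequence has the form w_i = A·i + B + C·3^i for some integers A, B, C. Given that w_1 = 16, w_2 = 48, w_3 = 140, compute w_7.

Write the equations: A + B + 3C = 16; 2A + B + 9C = 48; 3A + B + 27C = 140.
Subtracting the first from the second: A + 6C = 32.
Subtracting the second from the third: A + 18C = 92.
Solving: C = 5, A = 2, then B = -1.
Hence w_7 = 2·7 + (-1) + 5·2187 = 10948.

10948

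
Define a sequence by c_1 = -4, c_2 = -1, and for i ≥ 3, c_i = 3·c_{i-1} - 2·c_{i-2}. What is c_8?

Iterate the recurrence:
c_3 = 5;  c_4 = 17;  c_5 = 41;  c_6 = 89;  c_7 = 185;  c_8 = 377.
(Characteristic roots are 2 and 1.)

377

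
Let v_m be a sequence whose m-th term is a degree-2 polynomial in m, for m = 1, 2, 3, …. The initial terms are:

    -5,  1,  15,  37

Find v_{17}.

1051

1st diffs: 6, 14, 22.
2nd diffs: 8, 8 (constant).
Newton forward-difference form: v_m = -5 + 6·C(m-1,1) + 8·C(m-1,2).
At m = 17: m-1 = 16, so v_{17} = -5 + 96 + 960 = 1051.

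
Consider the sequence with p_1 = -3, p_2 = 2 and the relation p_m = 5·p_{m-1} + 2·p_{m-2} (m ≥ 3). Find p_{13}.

88855728

Compute successive terms:
p_3 = 4;  p_4 = 24;  p_5 = 128;  …;  p_{10} = 573072;  p_{11} = 3078704;  p_{12} = 16539664;  p_{13} = 88855728.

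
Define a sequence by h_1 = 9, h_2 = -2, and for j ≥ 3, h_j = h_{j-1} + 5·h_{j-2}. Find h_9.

h_3 = 43;  h_4 = 33;  h_5 = 248;  h_6 = 413;  h_7 = 1653;  h_8 = 3718;  h_9 = 11983.

11983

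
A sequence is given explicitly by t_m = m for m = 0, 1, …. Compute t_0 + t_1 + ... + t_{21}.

Over m = 0..21: Σm = 231.
Total = (1)·231 = 231.

231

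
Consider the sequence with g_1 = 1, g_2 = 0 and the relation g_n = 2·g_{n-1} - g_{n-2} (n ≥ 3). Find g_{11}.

-9

Iterate the recurrence:
g_3 = -1;  g_4 = -2;  g_5 = -3;  g_6 = -4;  g_7 = -5;  g_8 = -6;  g_9 = -7;  g_{10} = -8;  g_{11} = -9.
(Characteristic roots are 1 and 1.)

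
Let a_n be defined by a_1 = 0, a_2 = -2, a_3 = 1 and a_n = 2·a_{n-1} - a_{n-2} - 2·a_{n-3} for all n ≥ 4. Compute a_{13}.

251

a_4 = 4; a_5 = 11; a_6 = 16; a_7 = 13; a_8 = -12; a_9 = -69; a_{10} = -152; a_{11} = -211; a_{12} = -132; a_{13} = 251.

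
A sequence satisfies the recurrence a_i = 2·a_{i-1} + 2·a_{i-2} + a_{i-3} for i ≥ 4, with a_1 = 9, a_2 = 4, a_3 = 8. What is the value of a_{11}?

Applying the relation repeatedly:
a_4 = 33  a_5 = 86  a_6 = 246  a_7 = 697  a_8 = 1972  a_9 = 5584  a_{10} = 15809  a_{11} = 44758.

44758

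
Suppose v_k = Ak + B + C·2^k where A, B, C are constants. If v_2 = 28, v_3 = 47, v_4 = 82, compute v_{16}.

262198

Plug in k = 2, 3, 4: 2A + B + 4C = 28; 3A + B + 8C = 47; 4A + B + 16C = 82.
Subtracting the first from the second: A + 4C = 19.
Subtracting the second from the third: A + 8C = 35.
Solving: C = 4, A = 3, then B = 6.
Hence v_{16} = 3·16 + 6 + 4·65536 = 262198.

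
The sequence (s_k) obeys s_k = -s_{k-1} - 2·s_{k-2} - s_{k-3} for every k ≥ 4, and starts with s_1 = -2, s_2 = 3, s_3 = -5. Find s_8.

10

Applying the relation repeatedly:
s_4 = 1, s_5 = 6, s_6 = -3, s_7 = -10, s_8 = 10.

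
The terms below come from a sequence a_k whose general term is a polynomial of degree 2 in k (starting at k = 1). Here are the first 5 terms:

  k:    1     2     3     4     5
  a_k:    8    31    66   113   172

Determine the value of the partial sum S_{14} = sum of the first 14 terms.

6573

1st diffs: 23, 35, 47, 59.
2nd diffs: 12, 12, 12 (constant).
Newton forward-difference form: a_k = 8 + 23·C(k-1,1) + 12·C(k-1,2).
Continuing: …, 243, 326, 421, 528, …, a_{14} = 1243.
Summing k = 1..14 (14 terms) gives 6573.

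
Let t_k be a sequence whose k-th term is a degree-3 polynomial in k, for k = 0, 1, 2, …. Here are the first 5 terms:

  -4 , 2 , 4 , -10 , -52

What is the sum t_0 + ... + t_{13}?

-12978

1st diffs: 6, 2, -14, -42.
2nd diffs: -4, -16, -28.
3rd diffs: -12, -12 (constant).
Newton forward-difference form: t_k = -4 + 6·C(k,1) + (-4)·C(k,2) + (-12)·C(k,3).
Continuing: …, -134, -268, -466, -740, …, t_{13} = -3670.
Summing k = 0..13 (14 terms) gives -12978.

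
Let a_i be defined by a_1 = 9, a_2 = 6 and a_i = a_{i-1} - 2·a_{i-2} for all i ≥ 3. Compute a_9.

-144

Step forward from the initial values:
a_3 = -12, a_4 = -24, a_5 = 0, a_6 = 48, a_7 = 48, a_8 = -48, a_9 = -144.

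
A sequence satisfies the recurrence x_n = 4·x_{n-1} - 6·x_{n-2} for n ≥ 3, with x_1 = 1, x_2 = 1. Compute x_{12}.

10528

x_3 = -2;  x_4 = -14;  x_5 = -44;  x_6 = -92;  x_7 = -104;  x_8 = 136;  x_9 = 1168;  x_{10} = 3856;  x_{11} = 8416;  x_{12} = 10528.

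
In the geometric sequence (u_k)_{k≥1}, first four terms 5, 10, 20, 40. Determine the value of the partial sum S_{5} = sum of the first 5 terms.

155

Common ratio r = 2.
u_k = 5·2^(k-1).
S = 5·(2^5 - 1)/(2 - 1) = 5·(32 - 1)/(1) = 155.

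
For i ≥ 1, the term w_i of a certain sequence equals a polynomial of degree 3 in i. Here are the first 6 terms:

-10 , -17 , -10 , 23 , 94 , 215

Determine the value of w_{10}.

1439

1st diffs: -7, 7, 33, 71, 121.
2nd diffs: 14, 26, 38, 50.
3rd diffs: 12, 12, 12 (constant).
So w_i = 2i^3 - 5i^2 - 6i - 1.
Evaluating at i = 10 gives w_{10} = 1439.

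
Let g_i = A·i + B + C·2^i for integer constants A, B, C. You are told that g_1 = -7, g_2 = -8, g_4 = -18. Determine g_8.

Plug in i = 1, 2, 4: A + B + 2C = -7; 2A + B + 4C = -8; 4A + B + 16C = -18.
Subtracting the first from the second: A + 2C = -1.
Subtracting the second from the third: 2A + 12C = -10.
Solving: C = -1, A = 1, then B = -6.
Therefore g_8 = 8 + (-6) + (-1)·256 = -254.

-254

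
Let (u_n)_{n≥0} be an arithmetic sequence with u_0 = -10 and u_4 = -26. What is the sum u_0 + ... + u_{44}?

Common difference d = (-26 - (-10)) / (4 - 0) = -4.
u_n = -10 + (n - 0)·(-4).
u_{44} = -186; S = 45·(-10 + (-186))/2 = -4410.

-4410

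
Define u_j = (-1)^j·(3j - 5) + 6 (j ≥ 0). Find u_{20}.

(-1)^20 = 1; 3j - 5 at j=20 is 55; so u_{20} = 61.

61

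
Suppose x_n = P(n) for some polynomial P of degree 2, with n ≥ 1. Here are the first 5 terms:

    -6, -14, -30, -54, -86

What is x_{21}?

-1686

1st diffs: -8, -16, -24, -32.
2nd diffs: -8, -8, -8 (constant).
Newton forward-difference form: x_n = -6 + (-8)·C(n-1,1) + (-8)·C(n-1,2).
At n = 21: n-1 = 20, so x_{21} = -6 - 160 - 1520 = -1686.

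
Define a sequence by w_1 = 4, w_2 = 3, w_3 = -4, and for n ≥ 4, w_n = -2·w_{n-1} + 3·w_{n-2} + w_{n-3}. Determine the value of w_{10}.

Step forward from the initial values:
w_4 = 21  w_5 = -51  w_6 = 161  w_7 = -454  w_8 = 1340  w_9 = -3881  w_{10} = 11328.

11328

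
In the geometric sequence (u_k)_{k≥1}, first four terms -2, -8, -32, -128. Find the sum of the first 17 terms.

Common ratio r = 4.
u_k = (-2)·4^(k-1).
S = (-2)·(4^17 - 1)/(4 - 1) = (-2)·(17179869184 - 1)/(3) = -11453246122.

-11453246122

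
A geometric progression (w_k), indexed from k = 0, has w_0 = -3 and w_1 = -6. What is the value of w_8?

-768

Common ratio r = 2.
w_k = (-3)·2^(k-0).
w_8 = (-3)·2^8 = -768.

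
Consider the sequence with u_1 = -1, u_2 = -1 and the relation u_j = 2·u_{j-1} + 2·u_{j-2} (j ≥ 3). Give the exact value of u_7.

-208

Applying the relation repeatedly:
u_3 = -4  u_4 = -10  u_5 = -28  u_6 = -76  u_7 = -208.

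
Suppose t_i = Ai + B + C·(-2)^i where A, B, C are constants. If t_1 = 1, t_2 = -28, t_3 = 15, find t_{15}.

130995

Plug in i = 1, 2, 3: A + B - 2C = 1; 2A + B + 4C = -28; 3A + B - 8C = 15.
Subtracting the first from the second: A + 6C = -29.
Subtracting the second from the third: A - 12C = 43.
Solving: C = -4, A = -5, then B = -2.
Hence t_{15} = -5·15 + (-2) + (-4)·(-32768) = 130995.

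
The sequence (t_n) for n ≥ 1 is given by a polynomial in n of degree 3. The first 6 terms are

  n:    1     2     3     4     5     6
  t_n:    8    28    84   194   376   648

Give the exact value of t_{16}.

1st diffs: 20, 56, 110, 182, 272.
2nd diffs: 36, 54, 72, 90.
3rd diffs: 18, 18, 18 (constant).
Newton forward-difference form: t_n = 8 + 20·C(n-1,1) + 36·C(n-1,2) + 18·C(n-1,3).
At n = 16: n-1 = 15, so t_{16} = 8 + 300 + 3780 + 8190 = 12278.

12278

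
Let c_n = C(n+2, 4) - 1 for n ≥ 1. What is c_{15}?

2379

C(17, 4) = 2380, so c_{15} = 2379.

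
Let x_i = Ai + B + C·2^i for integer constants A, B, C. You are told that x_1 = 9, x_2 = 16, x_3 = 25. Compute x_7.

At i = 1, 2, 3: A + B + 2C = 9; 2A + B + 4C = 16; 3A + B + 8C = 25.
Subtracting the first from the second: A + 2C = 7.
Subtracting the second from the third: A + 4C = 9.
Solving: C = 1, A = 5, then B = 2.
Hence x_7 = 5·7 + 2 + 1·128 = 165.

165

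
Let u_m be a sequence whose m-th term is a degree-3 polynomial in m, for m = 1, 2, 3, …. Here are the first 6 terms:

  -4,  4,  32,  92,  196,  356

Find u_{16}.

7676

1st diffs: 8, 28, 60, 104, 160.
2nd diffs: 20, 32, 44, 56.
3rd diffs: 12, 12, 12 (constant).
Newton forward-difference form: u_m = -4 + 8·C(m-1,1) + 20·C(m-1,2) + 12·C(m-1,3).
At m = 16: m-1 = 15, so u_{16} = -4 + 120 + 2100 + 5460 = 7676.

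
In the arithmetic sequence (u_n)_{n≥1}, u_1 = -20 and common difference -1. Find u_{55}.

-74

u_n = -20 + (n - 1)·(-1).
u_{55} = -20 + 54·(-1) = -74.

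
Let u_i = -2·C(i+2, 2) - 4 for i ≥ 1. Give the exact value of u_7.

C(9, 2) = 36, so u_7 = -76.

-76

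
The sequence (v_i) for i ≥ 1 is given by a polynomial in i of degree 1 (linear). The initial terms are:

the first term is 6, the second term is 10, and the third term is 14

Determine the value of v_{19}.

78

1st diffs: 4, 4 (constant).
So v_i = 4i + 2.
Evaluating at i = 19 gives v_{19} = 78.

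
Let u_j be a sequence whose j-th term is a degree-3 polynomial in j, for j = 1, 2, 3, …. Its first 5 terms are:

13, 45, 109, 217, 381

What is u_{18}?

1st diffs: 32, 64, 108, 164.
2nd diffs: 32, 44, 56.
3rd diffs: 12, 12 (constant).
So u_j = 2j^3 + 4j^2 + 6j + 1.
Evaluating at j = 18 gives u_{18} = 13069.

13069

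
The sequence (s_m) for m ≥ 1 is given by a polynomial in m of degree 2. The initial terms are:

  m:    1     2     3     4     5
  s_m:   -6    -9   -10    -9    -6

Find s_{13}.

1st diffs: -3, -1, 1, 3.
2nd diffs: 2, 2, 2 (constant).
So s_m = m^2 - 6m - 1.
Evaluating at m = 13 gives s_{13} = 90.

90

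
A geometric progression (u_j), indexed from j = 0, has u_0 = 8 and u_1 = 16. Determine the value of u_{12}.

Common ratio r = 2.
u_j = 8·2^(j-0).
u_{12} = 8·2^12 = 32768.

32768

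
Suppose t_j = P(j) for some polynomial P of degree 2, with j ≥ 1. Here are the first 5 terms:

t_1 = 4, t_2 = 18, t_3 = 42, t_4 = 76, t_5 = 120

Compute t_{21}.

2184

1st diffs: 14, 24, 34, 44.
2nd diffs: 10, 10, 10 (constant).
Newton forward-difference form: t_j = 4 + 14·C(j-1,1) + 10·C(j-1,2).
At j = 21: j-1 = 20, so t_{21} = 4 + 280 + 1900 = 2184.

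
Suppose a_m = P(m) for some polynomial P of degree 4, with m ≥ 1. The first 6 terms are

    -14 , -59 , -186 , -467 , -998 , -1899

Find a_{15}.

-58338

1st diffs: -45, -127, -281, -531, -901.
2nd diffs: -82, -154, -250, -370.
3rd diffs: -72, -96, -120.
4th diffs: -24, -24 (constant).
Newton forward-difference form: a_m = -14 + (-45)·C(m-1,1) + (-82)·C(m-1,2) + (-72)·C(m-1,3) + (-24)·C(m-1,4).
At m = 15: m-1 = 14, so a_{15} = -14 - 630 - 7462 - 26208 - 24024 = -58338.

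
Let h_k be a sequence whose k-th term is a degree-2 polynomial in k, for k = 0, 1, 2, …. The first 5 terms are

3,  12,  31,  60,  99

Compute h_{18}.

1st diffs: 9, 19, 29, 39.
2nd diffs: 10, 10, 10 (constant).
Newton forward-difference form: h_k = 3 + 9·C(k,1) + 10·C(k,2).
At k = 18: k = 18, so h_{18} = 3 + 162 + 1530 = 1695.

1695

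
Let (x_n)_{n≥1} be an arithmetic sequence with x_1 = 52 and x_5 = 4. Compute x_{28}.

Common difference d = (4 - 52) / (5 - 1) = -12.
x_n = 52 + (n - 1)·(-12).
x_{28} = 52 + 27·(-12) = -272.

-272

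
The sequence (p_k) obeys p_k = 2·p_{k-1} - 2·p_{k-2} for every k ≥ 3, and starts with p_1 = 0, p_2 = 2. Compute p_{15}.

-256

Applying the relation repeatedly:
p_3 = 4, p_4 = 4, p_5 = 0, …, p_{12} = 64, p_{13} = 0, p_{14} = -128, p_{15} = -256.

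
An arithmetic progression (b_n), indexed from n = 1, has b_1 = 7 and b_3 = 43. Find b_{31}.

Common difference d = (43 - 7) / (3 - 1) = 18.
b_n = 7 + (n - 1)·18.
b_{31} = 7 + 30·18 = 547.

547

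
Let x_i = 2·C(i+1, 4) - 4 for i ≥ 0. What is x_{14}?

C(15, 4) = 1365, so x_{14} = 2726.

2726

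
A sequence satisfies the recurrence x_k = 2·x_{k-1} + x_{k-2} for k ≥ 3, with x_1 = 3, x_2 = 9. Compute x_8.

1731

x_3 = 21; x_4 = 51; x_5 = 123; x_6 = 297; x_7 = 717; x_8 = 1731.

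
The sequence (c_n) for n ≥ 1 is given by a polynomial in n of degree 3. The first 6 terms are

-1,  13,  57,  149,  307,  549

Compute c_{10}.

1st diffs: 14, 44, 92, 158, 242.
2nd diffs: 30, 48, 66, 84.
3rd diffs: 18, 18, 18 (constant).
Newton forward-difference form: c_n = -1 + 14·C(n-1,1) + 30·C(n-1,2) + 18·C(n-1,3).
At n = 10: n-1 = 9, so c_{10} = -1 + 126 + 1080 + 1512 = 2717.

2717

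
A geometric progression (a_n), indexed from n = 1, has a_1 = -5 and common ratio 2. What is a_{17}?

-327680

a_n = (-5)·2^(n-1).
a_{17} = (-5)·2^16 = -327680.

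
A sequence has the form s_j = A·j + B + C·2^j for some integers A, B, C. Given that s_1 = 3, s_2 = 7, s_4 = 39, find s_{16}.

196575

At j = 1, 2, 4: A + B + 2C = 3; 2A + B + 4C = 7; 4A + B + 16C = 39.
Subtracting the first from the second: A + 2C = 4.
Subtracting the second from the third: 2A + 12C = 32.
Solving: C = 3, A = -2, then B = -1.
So s_j = -2·j + (-1) + 3·2^j; at j=16 this is 196575.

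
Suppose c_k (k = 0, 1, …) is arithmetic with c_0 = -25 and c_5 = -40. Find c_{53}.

-184

Common difference d = (-40 - (-25)) / (5 - 0) = -3.
c_k = -25 + (k - 0)·(-3).
c_{53} = -25 + 53·(-3) = -184.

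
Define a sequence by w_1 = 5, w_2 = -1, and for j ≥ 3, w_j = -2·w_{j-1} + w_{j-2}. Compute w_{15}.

Iterate the recurrence:
w_3 = 7  w_4 = -15  w_5 = 37  …  w_{12} = -17631  w_{13} = 42565  w_{14} = -102761  w_{15} = 248087.

248087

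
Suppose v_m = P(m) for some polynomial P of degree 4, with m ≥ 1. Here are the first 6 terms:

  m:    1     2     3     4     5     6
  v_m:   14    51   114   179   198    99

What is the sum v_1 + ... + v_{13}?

-37544

1st diffs: 37, 63, 65, 19, -99.
2nd diffs: 26, 2, -46, -118.
3rd diffs: -24, -48, -72.
4th diffs: -24, -24 (constant).
Newton forward-difference form: v_m = 14 + 37·C(m-1,1) + 26·C(m-1,2) + (-24)·C(m-1,3) + (-24)·C(m-1,4).
Continuing: …, -214, -861, -1986, -3757, …, v_{13} = -14986.
Summing m = 1..13 (13 terms) gives -37544.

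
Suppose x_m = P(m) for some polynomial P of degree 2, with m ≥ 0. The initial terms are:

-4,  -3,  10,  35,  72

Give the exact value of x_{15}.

1st diffs: 1, 13, 25, 37.
2nd diffs: 12, 12, 12 (constant).
Newton forward-difference form: x_m = -4 + 1·C(m,1) + 12·C(m,2).
At m = 15: m = 15, so x_{15} = -4 + 15 + 1260 = 1271.

1271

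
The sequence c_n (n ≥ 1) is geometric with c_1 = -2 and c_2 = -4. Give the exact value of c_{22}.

Common ratio r = 2.
c_n = (-2)·2^(n-1).
c_{22} = (-2)·2^21 = -4194304.

-4194304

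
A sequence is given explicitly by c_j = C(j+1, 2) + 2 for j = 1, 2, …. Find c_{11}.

C(12, 2) = 66, so c_{11} = 68.

68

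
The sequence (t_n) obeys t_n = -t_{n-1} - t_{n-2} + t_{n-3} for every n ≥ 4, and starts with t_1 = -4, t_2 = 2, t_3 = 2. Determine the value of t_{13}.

-72

Step forward from the initial values:
t_4 = -8  t_5 = 8  t_6 = 2  t_7 = -18  t_8 = 24  t_9 = -4  t_{10} = -38  t_{11} = 66  t_{12} = -32  t_{13} = -72.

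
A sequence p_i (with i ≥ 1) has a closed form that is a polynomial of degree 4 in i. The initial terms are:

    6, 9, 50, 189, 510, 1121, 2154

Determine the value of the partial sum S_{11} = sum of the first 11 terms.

37389

1st diffs: 3, 41, 139, 321, 611, 1033.
2nd diffs: 38, 98, 182, 290, 422.
3rd diffs: 60, 84, 108, 132.
4th diffs: 24, 24, 24 (constant).
Newton forward-difference form: p_i = 6 + 3·C(i-1,1) + 38·C(i-1,2) + 60·C(i-1,3) + 24·C(i-1,4).
Continuing: 3765, 6134, 9465, 13986.
Summing i = 1..11 (11 terms) gives 37389.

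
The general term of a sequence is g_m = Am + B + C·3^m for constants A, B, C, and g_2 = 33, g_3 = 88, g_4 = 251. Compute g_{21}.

31381059634

The three given values yield: 2A + B + 9C = 33; 3A + B + 27C = 88; 4A + B + 81C = 251.
Subtracting the first from the second: A + 18C = 55.
Subtracting the second from the third: A + 54C = 163.
Solving: C = 3, A = 1, then B = 4.
Hence g_{21} = 1·21 + 4 + 3·10460353203 = 31381059634.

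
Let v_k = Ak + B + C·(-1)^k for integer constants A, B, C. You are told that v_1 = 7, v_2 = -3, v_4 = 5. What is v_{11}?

47

The three given values yield: A + B - C = 7; 2A + B + C = -3; 4A + B + C = 5.
Subtracting the first from the second: A + 2C = -10.
Subtracting the second from the third: 2A = 8.
Solving: C = -7, A = 4, then B = -4.
So v_k = 4·k + (-4) + (-7)·(-1)^k; at k=11 this is 47.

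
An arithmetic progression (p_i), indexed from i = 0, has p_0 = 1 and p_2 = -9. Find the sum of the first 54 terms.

-7101

Common difference d = (-9 - 1) / (2 - 0) = -5.
p_i = 1 + (i - 0)·(-5).
p_{53} = -264; S = 54·(1 + (-264))/2 = -7101.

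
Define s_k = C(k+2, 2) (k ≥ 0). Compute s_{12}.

C(14, 2) = 91, so s_{12} = 91.

91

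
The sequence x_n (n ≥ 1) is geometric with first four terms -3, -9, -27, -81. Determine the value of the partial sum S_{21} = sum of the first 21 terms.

-15690529803

Common ratio r = 3.
x_n = (-3)·3^(n-1).
S = (-3)·(3^21 - 1)/(3 - 1) = (-3)·(10460353203 - 1)/(2) = -15690529803.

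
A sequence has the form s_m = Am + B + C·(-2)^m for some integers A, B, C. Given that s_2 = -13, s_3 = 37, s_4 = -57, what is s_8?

-1009

At m = 2, 3, 4: 2A + B + 4C = -13; 3A + B - 8C = 37; 4A + B + 16C = -57.
Subtracting the first from the second: A - 12C = 50.
Subtracting the second from the third: A + 24C = -94.
Solving: C = -4, A = 2, then B = -1.
Hence s_8 = 2·8 + (-1) + (-4)·256 = -1009.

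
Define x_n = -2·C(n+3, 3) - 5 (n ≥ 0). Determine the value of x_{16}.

-1943

C(19, 3) = 969, so x_{16} = -1943.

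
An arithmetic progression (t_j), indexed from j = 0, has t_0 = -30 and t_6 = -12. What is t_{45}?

Common difference d = (-12 - (-30)) / (6 - 0) = 3.
t_j = -30 + (j - 0)·3.
t_{45} = -30 + 45·3 = 105.

105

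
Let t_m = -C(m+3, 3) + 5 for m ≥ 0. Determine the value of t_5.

C(8, 3) = 56, so t_5 = -51.

-51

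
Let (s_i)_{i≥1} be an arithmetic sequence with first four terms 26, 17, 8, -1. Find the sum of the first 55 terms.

-11935

Common difference d = -9.
s_i = 26 + (i - 1)·(-9).
s_{55} = -460; S = 55·(26 + (-460))/2 = -11935.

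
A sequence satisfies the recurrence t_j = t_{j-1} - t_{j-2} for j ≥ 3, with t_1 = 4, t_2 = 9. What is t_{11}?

-9

Iterate the recurrence:
t_3 = 5;  t_4 = -4;  t_5 = -9;  t_6 = -5;  t_7 = 4;  t_8 = 9;  t_9 = 5;  t_{10} = -4;  t_{11} = -9.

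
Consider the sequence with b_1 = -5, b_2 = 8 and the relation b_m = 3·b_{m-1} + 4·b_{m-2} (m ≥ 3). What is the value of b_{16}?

644245100

Applying the relation repeatedly:
b_3 = 4, b_4 = 44, b_5 = 148, …, b_{13} = 10066324, b_{14} = 40265324, b_{15} = 161061268, b_{16} = 644245100.
(Characteristic roots are 4 and -1.)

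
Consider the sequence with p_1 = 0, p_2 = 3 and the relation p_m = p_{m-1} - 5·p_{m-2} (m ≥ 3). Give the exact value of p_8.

Step forward from the initial values:
p_3 = 3; p_4 = -12; p_5 = -27; p_6 = 33; p_7 = 168; p_8 = 3.

3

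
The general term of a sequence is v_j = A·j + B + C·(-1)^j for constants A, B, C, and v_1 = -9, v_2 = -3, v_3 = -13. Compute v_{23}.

-53

The three given values yield: A + B - C = -9; 2A + B + C = -3; 3A + B - C = -13.
Subtracting the first from the second: A + 2C = 6.
Subtracting the second from the third: A - 2C = -10.
Solving: C = 4, A = -2, then B = -3.
Therefore v_{23} = -46 + (-3) + 4·(-1) = -53.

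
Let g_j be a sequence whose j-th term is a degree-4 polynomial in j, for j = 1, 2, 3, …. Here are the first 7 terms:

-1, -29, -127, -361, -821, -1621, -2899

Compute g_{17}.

1st diffs: -28, -98, -234, -460, -800, -1278.
2nd diffs: -70, -136, -226, -340, -478.
3rd diffs: -66, -90, -114, -138.
4th diffs: -24, -24, -24 (constant).
So g_j = -j^4 - j^3 - 4j^2 + 6j - 1.
Evaluating at j = 17 gives g_{17} = -89489.

-89489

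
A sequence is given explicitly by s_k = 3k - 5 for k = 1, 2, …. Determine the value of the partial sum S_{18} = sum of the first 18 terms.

423

Over k = 1..18: Σk = 171.
Total = (3)·171 + (-5)·18 = 423.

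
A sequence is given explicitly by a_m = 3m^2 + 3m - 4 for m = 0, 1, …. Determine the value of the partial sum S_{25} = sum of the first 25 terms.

15500

Over m = 0..24: Σm = 300, Σm² = 4900.
Total = (3)·4900 + (3)·300 + (-4)·25 = 15500.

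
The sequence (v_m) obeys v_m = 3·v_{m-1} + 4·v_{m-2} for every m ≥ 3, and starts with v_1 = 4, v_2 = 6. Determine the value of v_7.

8194

Applying the relation repeatedly:
v_3 = 34;  v_4 = 126;  v_5 = 514;  v_6 = 2046;  v_7 = 8194.
(Characteristic roots are 4 and -1.)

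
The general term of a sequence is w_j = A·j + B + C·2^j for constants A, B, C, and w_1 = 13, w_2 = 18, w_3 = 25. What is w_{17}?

131131

At j = 1, 2, 3: A + B + 2C = 13; 2A + B + 4C = 18; 3A + B + 8C = 25.
Subtracting the first from the second: A + 2C = 5.
Subtracting the second from the third: A + 4C = 7.
Solving: C = 1, A = 3, then B = 8.
Therefore w_{17} = 51 + 8 + 1·131072 = 131131.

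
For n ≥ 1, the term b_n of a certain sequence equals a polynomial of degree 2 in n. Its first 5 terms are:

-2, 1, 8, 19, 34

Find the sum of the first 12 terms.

1st diffs: 3, 7, 11, 15.
2nd diffs: 4, 4, 4 (constant).
Newton forward-difference form: b_n = -2 + 3·C(n-1,1) + 4·C(n-1,2).
Continuing: …, 53, 76, 103, 134, …, b_{12} = 251.
Summing n = 1..12 (12 terms) gives 1054.

1054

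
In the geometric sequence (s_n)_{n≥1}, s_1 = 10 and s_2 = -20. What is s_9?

Common ratio r = -2.
s_n = 10·(-2)^(n-1).
s_9 = 10·(-2)^8 = 2560.

2560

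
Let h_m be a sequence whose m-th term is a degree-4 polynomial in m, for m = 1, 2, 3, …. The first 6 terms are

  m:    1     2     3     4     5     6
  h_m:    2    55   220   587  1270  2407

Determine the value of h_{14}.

1st diffs: 53, 165, 367, 683, 1137.
2nd diffs: 112, 202, 316, 454.
3rd diffs: 90, 114, 138.
4th diffs: 24, 24 (constant).
Newton forward-difference form: h_m = 2 + 53·C(m-1,1) + 112·C(m-1,2) + 90·C(m-1,3) + 24·C(m-1,4).
At m = 14: m-1 = 13, so h_{14} = 2 + 689 + 8736 + 25740 + 17160 = 52327.

52327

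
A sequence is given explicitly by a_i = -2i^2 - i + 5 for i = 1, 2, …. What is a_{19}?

a_{19} = -2·19^2 - 1·19 + 5 = -736.

-736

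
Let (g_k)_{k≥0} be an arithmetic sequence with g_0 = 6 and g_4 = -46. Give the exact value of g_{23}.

Common difference d = (-46 - 6) / (4 - 0) = -13.
g_k = 6 + (k - 0)·(-13).
g_{23} = 6 + 23·(-13) = -293.

-293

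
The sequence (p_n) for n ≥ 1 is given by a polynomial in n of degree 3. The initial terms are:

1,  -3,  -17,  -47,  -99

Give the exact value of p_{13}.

-2027

1st diffs: -4, -14, -30, -52.
2nd diffs: -10, -16, -22.
3rd diffs: -6, -6 (constant).
Newton forward-difference form: p_n = 1 + (-4)·C(n-1,1) + (-10)·C(n-1,2) + (-6)·C(n-1,3).
At n = 13: n-1 = 12, so p_{13} = 1 - 48 - 660 - 1320 = -2027.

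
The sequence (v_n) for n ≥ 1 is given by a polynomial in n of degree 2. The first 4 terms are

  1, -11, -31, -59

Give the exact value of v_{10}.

1st diffs: -12, -20, -28.
2nd diffs: -8, -8 (constant).
Newton forward-difference form: v_n = 1 + (-12)·C(n-1,1) + (-8)·C(n-1,2).
At n = 10: n-1 = 9, so v_{10} = 1 - 108 - 288 = -395.

-395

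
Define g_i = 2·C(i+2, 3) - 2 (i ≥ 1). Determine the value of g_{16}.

1630

C(18, 3) = 816, so g_{16} = 1630.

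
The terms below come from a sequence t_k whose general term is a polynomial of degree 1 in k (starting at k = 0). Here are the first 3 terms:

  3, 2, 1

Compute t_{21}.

-18

1st diffs: -1, -1 (constant).
So t_k = -k + 3.
Evaluating at k = 21 gives t_{21} = -18.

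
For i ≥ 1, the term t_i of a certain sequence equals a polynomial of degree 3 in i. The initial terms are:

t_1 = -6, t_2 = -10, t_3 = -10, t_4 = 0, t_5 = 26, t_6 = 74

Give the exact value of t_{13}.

1530

1st diffs: -4, 0, 10, 26, 48.
2nd diffs: 4, 10, 16, 22.
3rd diffs: 6, 6, 6 (constant).
Newton forward-difference form: t_i = -6 + (-4)·C(i-1,1) + 4·C(i-1,2) + 6·C(i-1,3).
At i = 13: i-1 = 12, so t_{13} = -6 - 48 + 264 + 1320 = 1530.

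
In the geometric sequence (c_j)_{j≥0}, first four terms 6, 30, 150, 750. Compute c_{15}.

183105468750

Common ratio r = 5.
c_j = 6·5^(j-0).
c_{15} = 6·5^15 = 183105468750.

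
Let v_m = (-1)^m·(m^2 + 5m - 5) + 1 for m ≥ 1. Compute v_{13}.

-228

(-1)^13 = -1; m^2 + 5m - 5 at m=13 is 229; so v_{13} = -228.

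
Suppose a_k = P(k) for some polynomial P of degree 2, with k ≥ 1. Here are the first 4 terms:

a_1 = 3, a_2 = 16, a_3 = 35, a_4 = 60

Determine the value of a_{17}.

1st diffs: 13, 19, 25.
2nd diffs: 6, 6 (constant).
Newton forward-difference form: a_k = 3 + 13·C(k-1,1) + 6·C(k-1,2).
At k = 17: k-1 = 16, so a_{17} = 3 + 208 + 720 = 931.

931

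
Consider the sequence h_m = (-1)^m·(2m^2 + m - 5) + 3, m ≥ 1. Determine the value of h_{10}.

(-1)^10 = 1; 2m^2 + m - 5 at m=10 is 205; so h_{10} = 208.

208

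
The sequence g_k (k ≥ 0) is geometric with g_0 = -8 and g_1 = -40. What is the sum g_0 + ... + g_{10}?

-97656248

Common ratio r = 5.
g_k = (-8)·5^(k-0).
S = (-8)·(5^11 - 1)/(5 - 1) = (-8)·(48828125 - 1)/(4) = -97656248.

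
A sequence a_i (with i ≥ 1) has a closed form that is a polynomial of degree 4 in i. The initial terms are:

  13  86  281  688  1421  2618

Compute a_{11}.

22073

1st diffs: 73, 195, 407, 733, 1197.
2nd diffs: 122, 212, 326, 464.
3rd diffs: 90, 114, 138.
4th diffs: 24, 24 (constant).
Newton forward-difference form: a_i = 13 + 73·C(i-1,1) + 122·C(i-1,2) + 90·C(i-1,3) + 24·C(i-1,4).
At i = 11: i-1 = 10, so a_{11} = 13 + 730 + 5490 + 10800 + 5040 = 22073.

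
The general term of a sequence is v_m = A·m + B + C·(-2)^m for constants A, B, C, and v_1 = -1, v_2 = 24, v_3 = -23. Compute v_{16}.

262166

The three given values yield: A + B - 2C = -1; 2A + B + 4C = 24; 3A + B - 8C = -23.
Subtracting the first from the second: A + 6C = 25.
Subtracting the second from the third: A - 12C = -47.
Solving: C = 4, A = 1, then B = 6.
Therefore v_{16} = 16 + 6 + 4·65536 = 262166.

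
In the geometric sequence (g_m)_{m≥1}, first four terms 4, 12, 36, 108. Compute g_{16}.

Common ratio r = 3.
g_m = 4·3^(m-1).
g_{16} = 4·3^15 = 57395628.

57395628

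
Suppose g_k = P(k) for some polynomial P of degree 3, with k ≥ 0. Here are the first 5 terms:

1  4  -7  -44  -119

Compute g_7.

-692

1st diffs: 3, -11, -37, -75.
2nd diffs: -14, -26, -38.
3rd diffs: -12, -12 (constant).
Newton forward-difference form: g_k = 1 + 3·C(k,1) + (-14)·C(k,2) + (-12)·C(k,3).
At k = 7: k = 7, so g_7 = 1 + 21 - 294 - 420 = -692.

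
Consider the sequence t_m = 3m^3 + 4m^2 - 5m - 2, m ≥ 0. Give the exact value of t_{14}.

8944

t_{14} = 3·14^3 + 4·14^2 - 5·14 - 2 = 8944.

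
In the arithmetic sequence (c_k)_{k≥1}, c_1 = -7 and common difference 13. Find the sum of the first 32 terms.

c_k = -7 + (k - 1)·13.
c_{32} = 396; S = 32·(-7 + 396)/2 = 6224.

6224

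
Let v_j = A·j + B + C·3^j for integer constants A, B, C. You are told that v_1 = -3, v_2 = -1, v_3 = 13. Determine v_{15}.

14348845

Plug in j = 1, 2, 3: A + B + 3C = -3; 2A + B + 9C = -1; 3A + B + 27C = 13.
Subtracting the first from the second: A + 6C = 2.
Subtracting the second from the third: A + 18C = 14.
Solving: C = 1, A = -4, then B = -2.
Hence v_{15} = -4·15 + (-2) + 1·14348907 = 14348845.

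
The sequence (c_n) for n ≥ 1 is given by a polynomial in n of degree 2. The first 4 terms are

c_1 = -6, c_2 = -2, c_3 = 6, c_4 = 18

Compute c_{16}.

1st diffs: 4, 8, 12.
2nd diffs: 4, 4 (constant).
So c_n = 2n^2 - 2n - 6.
Evaluating at n = 16 gives c_{16} = 474.

474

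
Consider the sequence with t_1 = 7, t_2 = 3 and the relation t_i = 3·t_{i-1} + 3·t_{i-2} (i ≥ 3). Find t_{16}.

895569939

Applying the relation repeatedly:
t_3 = 30; t_4 = 99; t_5 = 387; …; t_{13} = 16433847; t_{14} = 62305443; t_{15} = 236217870; t_{16} = 895569939.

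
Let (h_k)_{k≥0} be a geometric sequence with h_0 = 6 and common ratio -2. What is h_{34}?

103079215104

h_k = 6·(-2)^(k-0).
h_{34} = 6·(-2)^34 = 103079215104.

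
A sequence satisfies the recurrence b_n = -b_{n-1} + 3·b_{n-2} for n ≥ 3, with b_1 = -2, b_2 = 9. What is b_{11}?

-13479

Iterate the recurrence:
b_3 = -15; b_4 = 42; b_5 = -87; b_6 = 213; b_7 = -474; b_8 = 1113; b_9 = -2535; b_{10} = 5874; b_{11} = -13479.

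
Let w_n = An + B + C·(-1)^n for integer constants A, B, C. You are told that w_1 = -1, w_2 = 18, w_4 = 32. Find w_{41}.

Write the equations: A + B - C = -1; 2A + B + C = 18; 4A + B + C = 32.
Subtracting the first from the second: A + 2C = 19.
Subtracting the second from the third: 2A = 14.
Solving: C = 6, A = 7, then B = -2.
Therefore w_{41} = 287 + (-2) + 6·(-1) = 279.

279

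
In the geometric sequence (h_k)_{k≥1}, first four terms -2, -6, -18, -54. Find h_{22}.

Common ratio r = 3.
h_k = (-2)·3^(k-1).
h_{22} = (-2)·3^21 = -20920706406.

-20920706406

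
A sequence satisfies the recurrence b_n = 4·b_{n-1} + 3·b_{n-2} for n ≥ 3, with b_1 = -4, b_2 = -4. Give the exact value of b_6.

Iterate the recurrence:
b_3 = -28, b_4 = -124, b_5 = -580, b_6 = -2692.

-2692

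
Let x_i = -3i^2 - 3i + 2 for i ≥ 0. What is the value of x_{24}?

-1798

x_{24} = -3·24^2 - 3·24 + 2 = -1798.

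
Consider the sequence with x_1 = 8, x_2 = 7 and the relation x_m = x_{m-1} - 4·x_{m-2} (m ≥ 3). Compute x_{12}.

-2837

Iterate the recurrence:
x_3 = -25  x_4 = -53  x_5 = 47  x_6 = 259  x_7 = 71  x_8 = -965  x_9 = -1249  x_{10} = 2611  x_{11} = 7607  x_{12} = -2837.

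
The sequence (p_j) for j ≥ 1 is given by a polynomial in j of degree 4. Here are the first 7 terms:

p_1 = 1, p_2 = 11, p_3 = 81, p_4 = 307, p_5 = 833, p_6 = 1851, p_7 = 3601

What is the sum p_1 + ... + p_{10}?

1st diffs: 10, 70, 226, 526, 1018, 1750.
2nd diffs: 60, 156, 300, 492, 732.
3rd diffs: 96, 144, 192, 240.
4th diffs: 48, 48, 48 (constant).
Newton forward-difference form: p_j = 1 + 10·C(j-1,1) + 60·C(j-1,2) + 96·C(j-1,3) + 48·C(j-1,4).
Continuing: 6371, 10497, 16363.
Summing j = 1..10 (10 terms) gives 39916.

39916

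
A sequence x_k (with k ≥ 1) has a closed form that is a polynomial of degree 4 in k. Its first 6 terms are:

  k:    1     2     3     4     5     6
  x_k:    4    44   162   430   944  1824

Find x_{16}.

74314

1st diffs: 40, 118, 268, 514, 880.
2nd diffs: 78, 150, 246, 366.
3rd diffs: 72, 96, 120.
4th diffs: 24, 24 (constant).
Newton forward-difference form: x_k = 4 + 40·C(k-1,1) + 78·C(k-1,2) + 72·C(k-1,3) + 24·C(k-1,4).
At k = 16: k-1 = 15, so x_{16} = 4 + 600 + 8190 + 32760 + 32760 = 74314.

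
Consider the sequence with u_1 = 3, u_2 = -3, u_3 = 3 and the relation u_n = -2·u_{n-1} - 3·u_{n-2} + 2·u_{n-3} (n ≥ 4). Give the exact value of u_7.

27

Step forward from the initial values:
u_4 = 9;  u_5 = -33;  u_6 = 45;  u_7 = 27.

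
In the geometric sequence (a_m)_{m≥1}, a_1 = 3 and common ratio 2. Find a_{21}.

3145728

a_m = 3·2^(m-1).
a_{21} = 3·2^20 = 3145728.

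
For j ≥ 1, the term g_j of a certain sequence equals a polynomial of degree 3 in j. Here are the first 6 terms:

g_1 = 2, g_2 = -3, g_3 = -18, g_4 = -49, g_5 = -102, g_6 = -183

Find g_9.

1st diffs: -5, -15, -31, -53, -81.
2nd diffs: -10, -16, -22, -28.
3rd diffs: -6, -6, -6 (constant).
So g_j = -j^3 + j^2 - j + 3.
Evaluating at j = 9 gives g_9 = -654.

-654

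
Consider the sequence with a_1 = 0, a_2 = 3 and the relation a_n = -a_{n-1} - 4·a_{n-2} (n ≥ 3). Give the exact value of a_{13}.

Compute successive terms:
a_3 = -3, a_4 = -9, a_5 = 21, …, a_{10} = -513, a_{11} = -915, a_{12} = 2967, a_{13} = 693.

693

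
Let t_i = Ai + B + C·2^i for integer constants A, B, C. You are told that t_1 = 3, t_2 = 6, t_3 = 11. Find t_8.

At i = 1, 2, 3: A + B + 2C = 3; 2A + B + 4C = 6; 3A + B + 8C = 11.
Subtracting the first from the second: A + 2C = 3.
Subtracting the second from the third: A + 4C = 5.
Solving: C = 1, A = 1, then B = 0.
Therefore t_8 = 8 + 0 + 1·256 = 264.

264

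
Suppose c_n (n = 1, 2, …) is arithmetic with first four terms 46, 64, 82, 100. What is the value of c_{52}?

964

Common difference d = 18.
c_n = 46 + (n - 1)·18.
c_{52} = 46 + 51·18 = 964.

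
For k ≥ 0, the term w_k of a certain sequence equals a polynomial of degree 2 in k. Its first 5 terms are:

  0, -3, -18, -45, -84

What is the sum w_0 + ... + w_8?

1st diffs: -3, -15, -27, -39.
2nd diffs: -12, -12, -12 (constant).
So w_k = -6k^2 + 3k.
Continuing: -135, -198, -273, -360.
Summing k = 0..8 (9 terms) gives -1116.

-1116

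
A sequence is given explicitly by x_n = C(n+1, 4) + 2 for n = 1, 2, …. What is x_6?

37

C(7, 4) = 35, so x_6 = 37.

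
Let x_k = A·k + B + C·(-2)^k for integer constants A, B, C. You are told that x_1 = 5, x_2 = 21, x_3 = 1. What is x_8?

549

Write the equations: A + B - 2C = 5; 2A + B + 4C = 21; 3A + B - 8C = 1.
Subtracting the first from the second: A + 6C = 16.
Subtracting the second from the third: A - 12C = -20.
Solving: C = 2, A = 4, then B = 5.
Hence x_8 = 4·8 + 5 + 2·256 = 549.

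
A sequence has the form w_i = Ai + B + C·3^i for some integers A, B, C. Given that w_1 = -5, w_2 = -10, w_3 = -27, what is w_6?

-726

Write the equations: A + B + 3C = -5; 2A + B + 9C = -10; 3A + B + 27C = -27.
Subtracting the first from the second: A + 6C = -5.
Subtracting the second from the third: A + 18C = -17.
Solving: C = -1, A = 1, then B = -3.
So w_i = 1·i + (-3) + (-1)·3^i; at i=6 this is -726.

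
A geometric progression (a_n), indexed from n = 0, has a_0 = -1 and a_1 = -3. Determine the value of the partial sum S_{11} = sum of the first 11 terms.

Common ratio r = 3.
a_n = (-1)·3^(n-0).
S = (-1)·(3^11 - 1)/(3 - 1) = (-1)·(177147 - 1)/(2) = -88573.

-88573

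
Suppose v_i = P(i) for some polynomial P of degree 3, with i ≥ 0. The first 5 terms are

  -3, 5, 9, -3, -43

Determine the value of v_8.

-723

1st diffs: 8, 4, -12, -40.
2nd diffs: -4, -16, -28.
3rd diffs: -12, -12 (constant).
So v_i = -2i^3 + 4i^2 + 6i - 3.
Evaluating at i = 8 gives v_8 = -723.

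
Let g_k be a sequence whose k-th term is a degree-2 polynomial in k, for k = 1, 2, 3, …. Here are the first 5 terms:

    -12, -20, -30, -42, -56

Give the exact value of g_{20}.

-506

1st diffs: -8, -10, -12, -14.
2nd diffs: -2, -2, -2 (constant).
Newton forward-difference form: g_k = -12 + (-8)·C(k-1,1) + (-2)·C(k-1,2).
At k = 20: k-1 = 19, so g_{20} = -12 - 152 - 342 = -506.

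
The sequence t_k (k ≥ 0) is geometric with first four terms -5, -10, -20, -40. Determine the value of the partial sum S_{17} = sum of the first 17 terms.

-655355

Common ratio r = 2.
t_k = (-5)·2^(k-0).
S = (-5)·(2^17 - 1)/(2 - 1) = (-5)·(131072 - 1)/(1) = -655355.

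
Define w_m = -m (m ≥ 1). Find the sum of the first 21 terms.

Over m = 1..21: Σm = 231.
Total = (-1)·231 = -231.

-231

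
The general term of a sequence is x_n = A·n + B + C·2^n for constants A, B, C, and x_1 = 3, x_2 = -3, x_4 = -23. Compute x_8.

At n = 1, 2, 4: A + B + 2C = 3; 2A + B + 4C = -3; 4A + B + 16C = -23.
Subtracting the first from the second: A + 2C = -6.
Subtracting the second from the third: 2A + 12C = -20.
Solving: C = -1, A = -4, then B = 9.
Hence x_8 = -4·8 + 9 + (-1)·256 = -279.

-279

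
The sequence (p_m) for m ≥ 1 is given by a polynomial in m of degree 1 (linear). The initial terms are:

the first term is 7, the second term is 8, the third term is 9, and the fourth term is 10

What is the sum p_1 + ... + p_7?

1st diffs: 1, 1, 1 (constant).
So p_m = m + 6.
Continuing: 11, 12, 13.
Summing m = 1..7 (7 terms) gives 70.

70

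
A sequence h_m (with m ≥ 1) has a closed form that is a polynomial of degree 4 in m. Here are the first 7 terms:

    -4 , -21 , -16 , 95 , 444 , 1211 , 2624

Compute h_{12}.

1st diffs: -17, 5, 111, 349, 767, 1413.
2nd diffs: 22, 106, 238, 418, 646.
3rd diffs: 84, 132, 180, 228.
4th diffs: 48, 48, 48 (constant).
Newton forward-difference form: h_m = -4 + (-17)·C(m-1,1) + 22·C(m-1,2) + 84·C(m-1,3) + 48·C(m-1,4).
At m = 12: m-1 = 11, so h_{12} = -4 - 187 + 1210 + 13860 + 15840 = 30719.

30719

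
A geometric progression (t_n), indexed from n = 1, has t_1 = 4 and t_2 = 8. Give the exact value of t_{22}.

8388608

Common ratio r = 2.
t_n = 4·2^(n-1).
t_{22} = 4·2^21 = 8388608.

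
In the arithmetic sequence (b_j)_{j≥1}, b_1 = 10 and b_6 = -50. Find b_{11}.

-110

Common difference d = (-50 - 10) / (6 - 1) = -12.
b_j = 10 + (j - 1)·(-12).
b_{11} = 10 + 10·(-12) = -110.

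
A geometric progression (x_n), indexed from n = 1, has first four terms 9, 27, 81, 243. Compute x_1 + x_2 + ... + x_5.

1089

Common ratio r = 3.
x_n = 9·3^(n-1).
S = 9·(3^5 - 1)/(3 - 1) = 9·(243 - 1)/(2) = 1089.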